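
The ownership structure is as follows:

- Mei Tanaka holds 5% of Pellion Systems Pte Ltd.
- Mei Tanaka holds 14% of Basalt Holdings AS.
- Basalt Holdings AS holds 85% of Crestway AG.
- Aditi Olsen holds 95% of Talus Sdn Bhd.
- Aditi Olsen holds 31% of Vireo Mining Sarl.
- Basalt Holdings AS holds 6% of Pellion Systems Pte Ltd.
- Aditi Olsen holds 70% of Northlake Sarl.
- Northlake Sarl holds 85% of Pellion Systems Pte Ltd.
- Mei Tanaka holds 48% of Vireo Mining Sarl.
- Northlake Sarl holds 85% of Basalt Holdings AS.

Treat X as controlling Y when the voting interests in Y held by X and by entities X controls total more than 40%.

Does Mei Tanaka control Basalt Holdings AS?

No

Mei holds 48% of Vireo, so Mei controls Vireo.
In Basalt, Mei's side holds only 14%, not > 40%.
So Mei does not control Basalt.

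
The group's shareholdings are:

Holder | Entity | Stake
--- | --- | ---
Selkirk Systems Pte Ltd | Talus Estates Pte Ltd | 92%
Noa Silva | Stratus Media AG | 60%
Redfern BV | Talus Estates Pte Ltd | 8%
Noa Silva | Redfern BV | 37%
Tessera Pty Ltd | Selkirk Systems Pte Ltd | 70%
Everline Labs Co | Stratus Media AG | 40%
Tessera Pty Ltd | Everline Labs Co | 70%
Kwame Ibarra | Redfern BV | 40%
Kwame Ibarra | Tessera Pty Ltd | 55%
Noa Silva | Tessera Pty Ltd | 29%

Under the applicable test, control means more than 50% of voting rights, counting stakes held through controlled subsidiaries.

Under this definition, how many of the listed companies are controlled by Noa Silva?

1

Noa holds 60% of Stratus, so Noa controls Stratus.
No other company's threshold is met.
Noa controls 1 company.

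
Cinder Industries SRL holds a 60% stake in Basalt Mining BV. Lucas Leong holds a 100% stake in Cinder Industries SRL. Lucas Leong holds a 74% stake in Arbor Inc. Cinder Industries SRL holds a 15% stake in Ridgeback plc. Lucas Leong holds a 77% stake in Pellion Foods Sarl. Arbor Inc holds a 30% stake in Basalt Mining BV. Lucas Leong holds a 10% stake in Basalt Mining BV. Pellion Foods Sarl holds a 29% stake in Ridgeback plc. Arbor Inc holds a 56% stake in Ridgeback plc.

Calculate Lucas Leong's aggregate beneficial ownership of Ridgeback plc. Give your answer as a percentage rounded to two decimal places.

78.77%

Lucas reaches Ridgeback along 3 paths.
Via Arbor: 74% × 56% = 41.44%.
Via Cinder: 100% × 15% = 15%.
Via Pellion: 77% × 29% = 22.33%.
Total: 41.44% + 15% + 22.33% = 78.77%.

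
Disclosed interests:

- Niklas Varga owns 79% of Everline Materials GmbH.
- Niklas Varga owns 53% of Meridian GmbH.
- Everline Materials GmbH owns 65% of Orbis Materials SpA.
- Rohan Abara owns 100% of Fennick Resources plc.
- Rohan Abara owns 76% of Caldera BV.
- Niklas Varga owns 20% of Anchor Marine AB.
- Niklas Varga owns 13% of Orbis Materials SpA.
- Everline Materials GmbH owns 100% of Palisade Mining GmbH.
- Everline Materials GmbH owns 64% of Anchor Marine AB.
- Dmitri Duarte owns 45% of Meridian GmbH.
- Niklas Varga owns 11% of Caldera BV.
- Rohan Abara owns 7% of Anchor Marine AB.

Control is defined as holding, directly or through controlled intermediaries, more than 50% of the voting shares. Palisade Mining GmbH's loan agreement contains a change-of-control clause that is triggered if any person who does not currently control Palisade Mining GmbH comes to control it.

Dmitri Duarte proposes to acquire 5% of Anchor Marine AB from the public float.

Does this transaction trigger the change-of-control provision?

No

The purchase changes only Dmitri's holdings, so Dmitri is the only person who could newly come to control Palisade.
Dmitri's largest direct stake is 45% in Meridian, which does not meet the threshold, so Dmitri controls no company.
Neither Dmitri nor any entity Dmitri controls holds any voting interest in Palisade.
So before the transaction, Dmitri does not control Palisade.
After the purchase, Dmitri holds 5% of Anchor directly.
Dmitri's side now holds 5% of Anchor, not > 50%, so Dmitri still does not control Anchor.
After the transaction, neither Dmitri nor any entity Dmitri controls holds a voting interest in Palisade, so Dmitri still does not control it.
No new person acquires control, so the clause is not triggered.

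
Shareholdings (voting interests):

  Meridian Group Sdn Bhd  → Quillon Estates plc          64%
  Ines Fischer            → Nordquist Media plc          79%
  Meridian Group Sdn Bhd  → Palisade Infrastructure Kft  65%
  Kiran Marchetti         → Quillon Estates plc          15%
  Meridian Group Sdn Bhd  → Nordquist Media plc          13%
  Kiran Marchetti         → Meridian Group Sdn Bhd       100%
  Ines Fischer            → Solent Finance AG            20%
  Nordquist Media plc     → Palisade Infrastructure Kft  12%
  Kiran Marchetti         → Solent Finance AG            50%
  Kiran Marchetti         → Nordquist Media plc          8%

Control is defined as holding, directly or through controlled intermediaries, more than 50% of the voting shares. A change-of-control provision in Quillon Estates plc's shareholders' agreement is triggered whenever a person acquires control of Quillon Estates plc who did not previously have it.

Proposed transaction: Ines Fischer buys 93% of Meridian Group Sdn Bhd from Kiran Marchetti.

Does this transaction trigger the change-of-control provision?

The purchase adds only to Ines's holdings (Kiran's stake shrinks), so Ines is the only person who could newly come to control Quillon.
Ines holds 79% of Nordquist, so Ines controls Nordquist.
Neither Ines nor any entity Ines controls holds any voting interest in Quillon.
So before the transaction, Ines does not control Quillon.
After the purchase, Ines holds 93% of Meridian directly, and Kiran's stake falls to 7%.
Ines holds 93% of Meridian, so Ines controls Meridian.
Meridian holds 64% of Quillon, so Ines controls Quillon.
Ines did not control Quillon before and does after, so the clause is triggered.

Yes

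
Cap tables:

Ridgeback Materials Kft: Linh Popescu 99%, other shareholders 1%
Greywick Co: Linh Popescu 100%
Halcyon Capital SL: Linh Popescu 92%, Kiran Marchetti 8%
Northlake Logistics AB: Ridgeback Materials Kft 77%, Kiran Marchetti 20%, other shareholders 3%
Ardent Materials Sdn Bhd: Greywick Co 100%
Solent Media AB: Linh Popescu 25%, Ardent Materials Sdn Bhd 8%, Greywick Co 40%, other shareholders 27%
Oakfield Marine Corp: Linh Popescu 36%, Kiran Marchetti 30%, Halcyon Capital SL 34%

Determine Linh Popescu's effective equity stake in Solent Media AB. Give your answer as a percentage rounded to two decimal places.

73.00%

Linh reaches Solent along 3 paths.
Direct stake: 25% = 25%.
Via Greywick → Ardent: 100% × 100% × 8% = 8%.
Via Greywick: 100% × 40% = 40%.
Total: 25% + 8% + 40% = 73%.
Rounded: 73.00%.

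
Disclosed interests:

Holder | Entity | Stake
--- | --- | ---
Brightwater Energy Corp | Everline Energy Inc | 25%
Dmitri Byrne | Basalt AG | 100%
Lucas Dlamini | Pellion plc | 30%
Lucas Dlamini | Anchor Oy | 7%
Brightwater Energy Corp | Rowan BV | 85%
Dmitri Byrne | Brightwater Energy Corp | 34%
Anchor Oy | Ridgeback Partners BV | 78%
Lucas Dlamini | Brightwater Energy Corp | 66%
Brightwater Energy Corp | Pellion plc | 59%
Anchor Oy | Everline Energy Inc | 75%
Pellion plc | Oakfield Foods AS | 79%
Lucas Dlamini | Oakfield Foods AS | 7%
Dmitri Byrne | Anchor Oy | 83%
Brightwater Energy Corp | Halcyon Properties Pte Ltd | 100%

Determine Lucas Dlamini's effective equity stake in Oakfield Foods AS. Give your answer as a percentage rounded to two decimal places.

61.46%

Lucas reaches Oakfield along 3 paths.
Direct stake: 7% = 7%.
Via Pellion: 30% × 79% = 23.7%.
Via Brightwater → Pellion: 66% × 59% × 79% = 30.7626%.
Total: 7% + 23.7% + 30.7626% = 61.4626%.
Rounded: 61.46%.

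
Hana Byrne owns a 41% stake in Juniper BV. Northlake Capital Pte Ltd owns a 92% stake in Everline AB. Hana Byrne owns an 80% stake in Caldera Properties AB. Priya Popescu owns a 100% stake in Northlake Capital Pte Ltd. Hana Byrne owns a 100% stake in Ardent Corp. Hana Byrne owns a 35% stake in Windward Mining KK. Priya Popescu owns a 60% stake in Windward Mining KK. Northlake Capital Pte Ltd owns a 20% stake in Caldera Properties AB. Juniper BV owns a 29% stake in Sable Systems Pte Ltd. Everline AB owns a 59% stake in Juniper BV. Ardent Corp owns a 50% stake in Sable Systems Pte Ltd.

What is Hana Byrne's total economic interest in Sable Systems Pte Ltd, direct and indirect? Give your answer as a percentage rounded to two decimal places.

61.89%

Hana reaches Sable along 2 paths.
Via Ardent: 100% × 50% = 50%.
Via Juniper: 41% × 29% = 11.89%.
Total: 50% + 11.89% = 61.89%.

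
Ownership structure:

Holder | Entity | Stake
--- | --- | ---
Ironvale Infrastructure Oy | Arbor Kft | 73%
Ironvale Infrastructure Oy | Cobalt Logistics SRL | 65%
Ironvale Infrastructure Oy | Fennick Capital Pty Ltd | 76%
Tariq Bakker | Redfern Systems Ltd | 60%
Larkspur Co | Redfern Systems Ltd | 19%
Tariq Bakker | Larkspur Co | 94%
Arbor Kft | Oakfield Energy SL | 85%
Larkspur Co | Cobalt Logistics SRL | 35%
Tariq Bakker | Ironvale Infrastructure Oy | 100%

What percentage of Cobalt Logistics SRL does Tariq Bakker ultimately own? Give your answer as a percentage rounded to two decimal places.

Tariq reaches Cobalt along 2 paths.
Via Ironvale: 100% × 65% = 65%.
Via Larkspur: 94% × 35% = 32.9%.
Total: 65% + 32.9% = 97.9%.
Rounded: 97.90%.

97.90%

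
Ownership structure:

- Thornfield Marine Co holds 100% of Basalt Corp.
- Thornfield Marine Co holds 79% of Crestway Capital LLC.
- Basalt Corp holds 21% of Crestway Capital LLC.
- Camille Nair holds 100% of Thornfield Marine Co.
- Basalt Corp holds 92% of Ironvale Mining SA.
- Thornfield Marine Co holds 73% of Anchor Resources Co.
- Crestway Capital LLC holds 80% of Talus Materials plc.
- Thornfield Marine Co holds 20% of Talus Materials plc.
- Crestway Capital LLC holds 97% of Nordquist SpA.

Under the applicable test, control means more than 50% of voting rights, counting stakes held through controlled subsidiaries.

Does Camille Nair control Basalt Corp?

Camille holds 100% of Thornfield, so Camille controls Thornfield.
Thornfield holds 100% of Basalt, so Camille controls Basalt.

Yes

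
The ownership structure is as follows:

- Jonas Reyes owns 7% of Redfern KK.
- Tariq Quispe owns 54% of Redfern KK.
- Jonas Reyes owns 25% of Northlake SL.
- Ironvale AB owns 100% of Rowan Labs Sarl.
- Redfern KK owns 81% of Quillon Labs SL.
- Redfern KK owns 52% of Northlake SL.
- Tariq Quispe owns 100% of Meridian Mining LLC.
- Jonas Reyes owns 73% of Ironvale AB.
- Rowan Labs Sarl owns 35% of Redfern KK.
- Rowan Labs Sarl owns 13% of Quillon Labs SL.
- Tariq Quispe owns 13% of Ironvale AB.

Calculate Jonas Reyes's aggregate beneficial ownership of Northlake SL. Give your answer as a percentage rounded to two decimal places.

41.93%

Jonas reaches Northlake along 3 paths.
Via Ironvale → Rowan → Redfern: 73% × 100% × 35% × 52% = 13.286%.
Via Redfern: 7% × 52% = 3.64%.
Direct stake: 25% = 25%.
Total: 13.286% + 3.64% + 25% = 41.926%.
Rounded: 41.93%.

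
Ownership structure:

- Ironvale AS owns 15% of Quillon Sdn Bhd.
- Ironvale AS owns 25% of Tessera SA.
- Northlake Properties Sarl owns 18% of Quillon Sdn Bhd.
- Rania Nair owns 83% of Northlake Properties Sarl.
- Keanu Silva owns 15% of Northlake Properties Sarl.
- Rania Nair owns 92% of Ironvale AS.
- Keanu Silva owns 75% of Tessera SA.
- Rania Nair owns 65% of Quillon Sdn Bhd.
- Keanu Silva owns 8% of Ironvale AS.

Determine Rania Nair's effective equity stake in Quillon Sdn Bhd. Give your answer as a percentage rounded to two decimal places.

Rania reaches Quillon along 3 paths.
Via Ironvale: 92% × 15% = 13.8%.
Direct stake: 65% = 65%.
Via Northlake: 83% × 18% = 14.94%.
Total: 13.8% + 65% + 14.94% = 93.74%.

93.74%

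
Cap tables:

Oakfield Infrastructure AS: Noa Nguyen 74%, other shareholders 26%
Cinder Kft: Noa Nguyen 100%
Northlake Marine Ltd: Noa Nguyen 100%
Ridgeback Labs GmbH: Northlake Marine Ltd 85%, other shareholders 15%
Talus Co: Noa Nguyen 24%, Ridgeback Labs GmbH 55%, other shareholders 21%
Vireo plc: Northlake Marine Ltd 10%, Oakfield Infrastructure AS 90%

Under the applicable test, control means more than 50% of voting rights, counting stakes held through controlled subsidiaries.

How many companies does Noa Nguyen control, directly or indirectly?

6

Noa holds 74% of Oakfield, so Noa controls Oakfield.
Noa holds 100% of Cinder, so Noa controls Cinder.
Noa holds 100% of Northlake, so Noa controls Northlake.
Northlake holds 85% of Ridgeback, so Noa controls Ridgeback.
Noa and Ridgeback together hold 24% + 55% = 79% of Talus, so Noa controls Talus.
Northlake and Oakfield together hold 10% + 90% = 100% of Vireo, so Noa controls Vireo.
Noa controls 6 companies.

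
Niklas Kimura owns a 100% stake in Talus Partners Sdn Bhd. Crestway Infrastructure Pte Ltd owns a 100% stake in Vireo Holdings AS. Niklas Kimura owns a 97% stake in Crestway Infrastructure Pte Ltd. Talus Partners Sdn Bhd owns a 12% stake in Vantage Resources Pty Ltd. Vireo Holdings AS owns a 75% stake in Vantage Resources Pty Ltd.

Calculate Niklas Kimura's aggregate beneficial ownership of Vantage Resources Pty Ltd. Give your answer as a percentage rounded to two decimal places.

Niklas reaches Vantage along 2 paths.
Via Talus: 100% × 12% = 12%.
Via Crestway → Vireo: 97% × 100% × 75% = 72.75%.
Total: 12% + 72.75% = 84.75%.

84.75%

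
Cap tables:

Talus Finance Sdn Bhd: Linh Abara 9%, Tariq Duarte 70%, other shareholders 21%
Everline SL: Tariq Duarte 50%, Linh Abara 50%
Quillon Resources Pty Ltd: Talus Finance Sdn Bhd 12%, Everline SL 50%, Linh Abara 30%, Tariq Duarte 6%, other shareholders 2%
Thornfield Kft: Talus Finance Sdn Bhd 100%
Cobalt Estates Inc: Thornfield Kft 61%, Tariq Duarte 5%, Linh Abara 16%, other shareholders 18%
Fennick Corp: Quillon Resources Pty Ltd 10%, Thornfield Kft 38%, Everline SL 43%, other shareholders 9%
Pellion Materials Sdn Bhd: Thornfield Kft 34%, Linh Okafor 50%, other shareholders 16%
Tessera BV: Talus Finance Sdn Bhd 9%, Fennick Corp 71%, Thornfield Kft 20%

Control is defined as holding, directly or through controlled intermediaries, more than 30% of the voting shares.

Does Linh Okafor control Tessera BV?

No

Linh Okafor holds 50% of Pellion, so Linh Okafor controls Pellion.
Neither Linh Okafor nor any entity Linh Okafor controls holds any voting interest in Tessera.
So Linh Okafor does not control Tessera.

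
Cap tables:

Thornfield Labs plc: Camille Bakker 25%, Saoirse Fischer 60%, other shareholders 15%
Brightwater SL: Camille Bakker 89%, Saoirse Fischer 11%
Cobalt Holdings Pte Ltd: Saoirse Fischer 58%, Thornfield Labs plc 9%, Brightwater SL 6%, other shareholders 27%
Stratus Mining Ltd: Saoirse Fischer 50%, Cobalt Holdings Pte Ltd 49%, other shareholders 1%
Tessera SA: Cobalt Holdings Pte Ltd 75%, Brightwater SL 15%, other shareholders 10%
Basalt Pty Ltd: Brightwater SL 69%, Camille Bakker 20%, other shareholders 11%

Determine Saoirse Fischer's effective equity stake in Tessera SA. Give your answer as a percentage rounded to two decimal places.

Saoirse reaches Tessera along 4 paths.
Via Cobalt: 58% × 75% = 43.5%.
Via Thornfield → Cobalt: 60% × 9% × 75% = 4.05%.
Via Brightwater → Cobalt: 11% × 6% × 75% = 0.495%.
Via Brightwater: 11% × 15% = 1.65%.
Total: 43.5% + 4.05% + 0.495% + 1.65% = 49.695%.
Rounded: 49.70%.

49.70%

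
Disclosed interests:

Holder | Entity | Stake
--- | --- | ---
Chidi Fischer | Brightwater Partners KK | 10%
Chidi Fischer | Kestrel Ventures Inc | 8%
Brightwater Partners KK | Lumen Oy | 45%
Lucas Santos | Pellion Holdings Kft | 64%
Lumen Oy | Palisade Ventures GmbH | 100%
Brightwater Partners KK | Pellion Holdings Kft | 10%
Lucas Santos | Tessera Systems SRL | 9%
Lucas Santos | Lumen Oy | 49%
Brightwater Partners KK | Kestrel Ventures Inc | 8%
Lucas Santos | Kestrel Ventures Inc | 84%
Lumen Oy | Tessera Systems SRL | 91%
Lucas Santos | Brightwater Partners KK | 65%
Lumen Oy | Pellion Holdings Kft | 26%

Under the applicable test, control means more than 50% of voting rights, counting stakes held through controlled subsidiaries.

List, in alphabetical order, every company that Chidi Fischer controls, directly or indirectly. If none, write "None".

None

Chidi's largest direct stake is 10% in Brightwater, which does not meet the threshold.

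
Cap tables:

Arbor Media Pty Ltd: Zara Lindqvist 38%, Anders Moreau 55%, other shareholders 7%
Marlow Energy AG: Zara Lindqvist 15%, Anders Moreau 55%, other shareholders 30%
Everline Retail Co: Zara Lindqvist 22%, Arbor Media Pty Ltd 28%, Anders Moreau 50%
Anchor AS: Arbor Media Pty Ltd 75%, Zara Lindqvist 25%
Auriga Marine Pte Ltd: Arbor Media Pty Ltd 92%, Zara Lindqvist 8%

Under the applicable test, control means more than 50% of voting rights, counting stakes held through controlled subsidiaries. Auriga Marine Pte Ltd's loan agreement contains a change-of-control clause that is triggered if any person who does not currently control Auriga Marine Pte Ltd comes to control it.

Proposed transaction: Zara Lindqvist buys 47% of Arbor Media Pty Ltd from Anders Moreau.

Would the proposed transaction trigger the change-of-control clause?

Yes

The purchase adds only to Zara's holdings (Anders's stake shrinks), so Zara is the only person who could newly come to control Auriga.
Zara's largest direct stake is 38% in Arbor, which does not meet the threshold, so Zara controls no company.
In Auriga, Zara's side holds only 8%, not > 50%.
So before the transaction, Zara does not control Auriga.
After the purchase, Zara's direct stake in Arbor rises to 38% + 47% = 85%, and Anders's stake falls to 8%.
Zara holds 85% of Arbor, so Zara controls Arbor.
Arbor and Zara together hold 92% + 8% = 100% of Auriga, so Zara controls Auriga.
Zara did not control Auriga before and does after, so the clause is triggered.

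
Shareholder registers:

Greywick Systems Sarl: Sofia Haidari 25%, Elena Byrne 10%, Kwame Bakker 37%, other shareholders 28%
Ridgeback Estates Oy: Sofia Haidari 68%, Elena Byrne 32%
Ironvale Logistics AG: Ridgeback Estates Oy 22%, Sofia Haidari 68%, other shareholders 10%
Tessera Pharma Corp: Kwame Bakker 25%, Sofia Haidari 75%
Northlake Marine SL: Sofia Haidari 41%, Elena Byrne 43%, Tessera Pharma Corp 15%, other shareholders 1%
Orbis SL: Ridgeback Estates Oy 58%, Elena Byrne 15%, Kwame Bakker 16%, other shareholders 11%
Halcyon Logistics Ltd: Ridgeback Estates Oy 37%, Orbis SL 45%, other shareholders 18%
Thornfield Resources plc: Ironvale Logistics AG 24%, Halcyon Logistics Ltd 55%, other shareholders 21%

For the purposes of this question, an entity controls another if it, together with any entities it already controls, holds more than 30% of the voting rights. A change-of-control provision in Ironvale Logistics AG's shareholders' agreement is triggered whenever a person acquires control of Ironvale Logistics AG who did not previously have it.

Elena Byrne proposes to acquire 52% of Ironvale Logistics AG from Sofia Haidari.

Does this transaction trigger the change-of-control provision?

Yes

The purchase adds only to Elena's holdings (Sofia's stake shrinks), so Elena is the only person who could newly come to control Ironvale.
Elena holds 32% of Ridgeback, so Elena controls Ridgeback.
Elena holds 43% of Northlake, so Elena controls Northlake.
Ridgeback and Elena together hold 58% + 15% = 73% of Orbis, so Elena controls Orbis.
Ridgeback and Orbis together hold 37% + 45% = 82% of Halcyon, so Elena controls Halcyon.
Halcyon holds 55% of Thornfield, so Elena controls Thornfield.
In Ironvale, Elena's side holds only 22%, not > 30%.
So before the transaction, Elena does not control Ironvale.
After the purchase, Elena holds 52% of Ironvale directly, and Sofia's stake falls to 16%.
Ridgeback and Elena together hold 22% + 52% = 74% of Ironvale, so Elena controls Ironvale.
Elena did not control Ironvale before and does after, so the clause is triggered.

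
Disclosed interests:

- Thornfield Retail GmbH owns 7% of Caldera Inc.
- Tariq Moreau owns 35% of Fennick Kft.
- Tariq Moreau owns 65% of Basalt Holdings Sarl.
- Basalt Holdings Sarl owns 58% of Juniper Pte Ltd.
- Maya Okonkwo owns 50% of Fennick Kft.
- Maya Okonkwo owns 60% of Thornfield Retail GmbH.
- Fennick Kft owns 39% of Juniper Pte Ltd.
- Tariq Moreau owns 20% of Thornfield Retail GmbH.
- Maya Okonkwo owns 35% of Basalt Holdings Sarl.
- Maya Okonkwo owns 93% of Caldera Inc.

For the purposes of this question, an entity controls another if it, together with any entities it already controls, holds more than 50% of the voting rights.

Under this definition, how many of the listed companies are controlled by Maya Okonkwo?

Maya holds 60% of Thornfield, so Maya controls Thornfield.
Thornfield and Maya together hold 7% + 93% = 100% of Caldera, so Maya controls Caldera.
No other company's threshold is met.
Maya controls 2 companies.

2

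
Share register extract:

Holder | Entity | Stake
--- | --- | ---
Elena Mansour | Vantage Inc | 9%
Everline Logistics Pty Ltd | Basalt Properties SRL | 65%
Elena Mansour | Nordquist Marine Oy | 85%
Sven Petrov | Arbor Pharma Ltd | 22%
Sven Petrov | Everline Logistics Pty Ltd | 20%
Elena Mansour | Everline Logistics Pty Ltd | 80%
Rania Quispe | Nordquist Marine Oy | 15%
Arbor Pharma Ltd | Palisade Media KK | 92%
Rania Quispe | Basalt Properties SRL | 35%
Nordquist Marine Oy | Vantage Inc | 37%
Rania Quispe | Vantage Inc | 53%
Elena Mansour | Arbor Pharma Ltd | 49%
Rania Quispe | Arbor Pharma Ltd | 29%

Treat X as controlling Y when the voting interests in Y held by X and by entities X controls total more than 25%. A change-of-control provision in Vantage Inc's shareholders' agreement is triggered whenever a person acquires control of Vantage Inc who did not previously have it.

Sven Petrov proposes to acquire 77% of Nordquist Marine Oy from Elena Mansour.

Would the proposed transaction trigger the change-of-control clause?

Yes

The purchase adds only to Sven's holdings (Elena's stake shrinks), so Sven is the only person who could newly come to control Vantage.
Sven's largest direct stake is 22% in Arbor, which does not meet the threshold, so Sven controls no company.
Neither Sven nor any entity Sven controls holds any voting interest in Vantage.
So before the transaction, Sven does not control Vantage.
After the purchase, Sven holds 77% of Nordquist directly, and Elena's stake falls to 8%.
Sven holds 77% of Nordquist, so Sven controls Nordquist.
Nordquist holds 37% of Vantage, so Sven controls Vantage.
Sven did not control Vantage before and does after, so the clause is triggered.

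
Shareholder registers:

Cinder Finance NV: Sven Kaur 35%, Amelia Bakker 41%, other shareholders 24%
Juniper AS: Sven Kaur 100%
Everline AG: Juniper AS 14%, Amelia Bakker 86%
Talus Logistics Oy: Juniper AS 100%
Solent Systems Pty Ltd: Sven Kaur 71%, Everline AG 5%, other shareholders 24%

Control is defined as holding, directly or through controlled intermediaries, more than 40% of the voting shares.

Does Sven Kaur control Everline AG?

Sven holds 100% of Juniper, so Sven controls Juniper.
Juniper holds 100% of Talus, so Sven controls Talus.
Sven holds 71% of Solent, so Sven controls Solent.
In Everline, Sven's side holds only 14%, not > 40%.
So Sven does not control Everline.

No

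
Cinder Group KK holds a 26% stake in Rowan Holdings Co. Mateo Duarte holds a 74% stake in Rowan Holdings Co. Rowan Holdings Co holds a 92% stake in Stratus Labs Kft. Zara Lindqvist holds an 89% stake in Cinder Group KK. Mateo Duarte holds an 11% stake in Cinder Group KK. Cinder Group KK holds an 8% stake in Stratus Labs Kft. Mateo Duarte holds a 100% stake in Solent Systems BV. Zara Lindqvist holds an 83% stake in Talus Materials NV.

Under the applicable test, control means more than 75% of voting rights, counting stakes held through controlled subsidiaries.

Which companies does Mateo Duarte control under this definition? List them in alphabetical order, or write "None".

Solent Systems BV

Mateo holds 100% of Solent, so Mateo controls Solent.
No other company's threshold is met.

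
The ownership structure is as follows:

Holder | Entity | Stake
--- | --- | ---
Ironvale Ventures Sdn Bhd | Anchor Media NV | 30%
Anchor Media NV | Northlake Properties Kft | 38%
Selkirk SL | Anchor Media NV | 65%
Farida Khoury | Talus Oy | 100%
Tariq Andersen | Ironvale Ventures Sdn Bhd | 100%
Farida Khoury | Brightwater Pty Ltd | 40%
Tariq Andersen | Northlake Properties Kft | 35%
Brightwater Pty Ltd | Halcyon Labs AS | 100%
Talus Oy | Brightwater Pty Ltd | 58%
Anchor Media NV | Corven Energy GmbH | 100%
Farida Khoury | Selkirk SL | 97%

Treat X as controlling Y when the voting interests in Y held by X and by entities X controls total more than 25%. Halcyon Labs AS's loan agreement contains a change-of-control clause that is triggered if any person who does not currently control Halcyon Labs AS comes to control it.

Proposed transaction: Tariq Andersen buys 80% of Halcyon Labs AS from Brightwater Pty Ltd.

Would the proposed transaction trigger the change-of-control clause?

The purchase adds only to Tariq's holdings (Brightwater's stake shrinks), so Tariq is the only person who could newly come to control Halcyon.
Tariq holds 100% of Ironvale, so Tariq controls Ironvale.
Ironvale holds 30% of Anchor, so Tariq controls Anchor.
Tariq and Anchor together hold 35% + 38% = 73% of Northlake, so Tariq controls Northlake.
Anchor holds 100% of Corven, so Tariq controls Corven.
Neither Tariq nor any entity Tariq controls holds any voting interest in Halcyon.
So before the transaction, Tariq does not control Halcyon.
After the purchase, Tariq holds 80% of Halcyon directly, and Brightwater's stake falls to 20%.
Tariq holds 80% of Halcyon, so Tariq controls Halcyon.
Tariq did not control Halcyon before and does after, so the clause is triggered.

Yes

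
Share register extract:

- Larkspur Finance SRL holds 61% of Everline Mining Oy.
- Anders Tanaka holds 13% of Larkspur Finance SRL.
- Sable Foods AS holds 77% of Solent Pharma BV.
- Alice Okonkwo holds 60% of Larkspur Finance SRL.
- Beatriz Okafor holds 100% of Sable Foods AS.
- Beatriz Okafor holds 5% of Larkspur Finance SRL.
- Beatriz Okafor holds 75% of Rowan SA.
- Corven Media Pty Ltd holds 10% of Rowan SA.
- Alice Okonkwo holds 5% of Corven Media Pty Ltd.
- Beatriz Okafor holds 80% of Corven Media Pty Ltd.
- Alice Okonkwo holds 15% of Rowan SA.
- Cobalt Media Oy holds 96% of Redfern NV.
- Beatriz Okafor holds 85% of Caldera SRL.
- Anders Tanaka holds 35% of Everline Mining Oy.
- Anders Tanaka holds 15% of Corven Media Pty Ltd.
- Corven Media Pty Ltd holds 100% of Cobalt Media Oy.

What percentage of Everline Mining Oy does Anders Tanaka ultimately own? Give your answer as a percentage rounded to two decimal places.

42.93%

Anders reaches Everline along 2 paths.
Via Larkspur: 13% × 61% = 7.93%.
Direct stake: 35% = 35%.
Total: 7.93% + 35% = 42.93%.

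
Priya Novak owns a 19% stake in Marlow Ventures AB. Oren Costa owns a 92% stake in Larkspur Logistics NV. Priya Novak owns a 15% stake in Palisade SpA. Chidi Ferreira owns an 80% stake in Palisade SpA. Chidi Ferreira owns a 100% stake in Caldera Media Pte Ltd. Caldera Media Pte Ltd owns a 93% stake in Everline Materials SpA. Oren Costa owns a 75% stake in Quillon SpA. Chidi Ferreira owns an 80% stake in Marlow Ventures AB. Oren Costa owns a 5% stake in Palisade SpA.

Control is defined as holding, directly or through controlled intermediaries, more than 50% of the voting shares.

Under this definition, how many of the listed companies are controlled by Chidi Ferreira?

Chidi holds 80% of Palisade, so Chidi controls Palisade.
Chidi holds 100% of Caldera, so Chidi controls Caldera.
Chidi holds 80% of Marlow, so Chidi controls Marlow.
Caldera holds 93% of Everline, so Chidi controls Everline.
No other company's threshold is met.
Chidi controls 4 companies.

4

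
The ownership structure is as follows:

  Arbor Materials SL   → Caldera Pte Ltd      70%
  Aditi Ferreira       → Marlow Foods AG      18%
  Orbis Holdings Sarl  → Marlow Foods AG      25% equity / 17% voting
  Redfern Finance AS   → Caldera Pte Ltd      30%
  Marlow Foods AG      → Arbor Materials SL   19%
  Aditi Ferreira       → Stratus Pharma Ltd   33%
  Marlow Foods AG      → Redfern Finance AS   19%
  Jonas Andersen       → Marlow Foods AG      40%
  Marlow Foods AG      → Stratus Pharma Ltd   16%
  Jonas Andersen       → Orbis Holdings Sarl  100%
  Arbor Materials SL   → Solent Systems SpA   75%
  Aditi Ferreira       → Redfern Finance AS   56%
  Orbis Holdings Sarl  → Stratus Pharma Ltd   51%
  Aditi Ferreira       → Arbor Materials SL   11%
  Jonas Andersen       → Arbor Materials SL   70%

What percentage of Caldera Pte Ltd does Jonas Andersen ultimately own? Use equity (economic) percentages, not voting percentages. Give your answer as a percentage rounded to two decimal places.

Jonas reaches Caldera along 5 paths.
Via Orbis → Marlow → Arbor: 100% × 25% × 19% × 70% = 3.325%.
Via Marlow → Arbor: 40% × 19% × 70% = 5.32%.
Via Arbor: 70% × 70% = 49%.
Via Orbis → Marlow → Redfern: 100% × 25% × 19% × 30% = 1.425%.
Via Marlow → Redfern: 40% × 19% × 30% = 2.28%.
Total: 3.325% + 5.32% + 49% + 1.425% + 2.28% = 61.35%.

61.35%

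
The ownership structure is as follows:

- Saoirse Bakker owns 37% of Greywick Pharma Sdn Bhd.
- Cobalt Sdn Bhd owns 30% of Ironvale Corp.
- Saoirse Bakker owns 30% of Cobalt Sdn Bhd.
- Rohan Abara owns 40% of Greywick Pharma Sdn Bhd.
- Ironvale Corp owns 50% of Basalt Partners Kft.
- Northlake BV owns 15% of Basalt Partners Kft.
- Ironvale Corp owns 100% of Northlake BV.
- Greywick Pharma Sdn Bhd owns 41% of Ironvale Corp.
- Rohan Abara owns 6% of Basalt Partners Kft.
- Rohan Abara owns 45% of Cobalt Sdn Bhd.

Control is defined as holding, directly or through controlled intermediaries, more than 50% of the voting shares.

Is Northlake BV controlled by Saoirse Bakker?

No

Saoirse's largest direct stake is 37% in Greywick, which does not meet the threshold, so Saoirse controls no company.
Neither Saoirse nor any entity Saoirse controls holds any voting interest in Northlake.
So Saoirse does not control Northlake.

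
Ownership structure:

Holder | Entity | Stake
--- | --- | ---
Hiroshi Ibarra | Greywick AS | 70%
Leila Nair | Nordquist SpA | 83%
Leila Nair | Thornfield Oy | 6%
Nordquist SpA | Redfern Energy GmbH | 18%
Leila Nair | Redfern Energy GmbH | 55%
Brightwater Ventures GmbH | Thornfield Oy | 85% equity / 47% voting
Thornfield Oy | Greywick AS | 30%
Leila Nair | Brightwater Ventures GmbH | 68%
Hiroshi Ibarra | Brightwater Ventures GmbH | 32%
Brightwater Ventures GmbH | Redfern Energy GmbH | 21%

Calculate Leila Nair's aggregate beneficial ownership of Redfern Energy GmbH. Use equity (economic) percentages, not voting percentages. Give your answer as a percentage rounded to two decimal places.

84.22%

Leila reaches Redfern along 3 paths.
Via Brightwater: 68% × 21% = 14.28%.
Via Nordquist: 83% × 18% = 14.94%.
Direct stake: 55% = 55%.
Total: 14.28% + 14.94% + 55% = 84.22%.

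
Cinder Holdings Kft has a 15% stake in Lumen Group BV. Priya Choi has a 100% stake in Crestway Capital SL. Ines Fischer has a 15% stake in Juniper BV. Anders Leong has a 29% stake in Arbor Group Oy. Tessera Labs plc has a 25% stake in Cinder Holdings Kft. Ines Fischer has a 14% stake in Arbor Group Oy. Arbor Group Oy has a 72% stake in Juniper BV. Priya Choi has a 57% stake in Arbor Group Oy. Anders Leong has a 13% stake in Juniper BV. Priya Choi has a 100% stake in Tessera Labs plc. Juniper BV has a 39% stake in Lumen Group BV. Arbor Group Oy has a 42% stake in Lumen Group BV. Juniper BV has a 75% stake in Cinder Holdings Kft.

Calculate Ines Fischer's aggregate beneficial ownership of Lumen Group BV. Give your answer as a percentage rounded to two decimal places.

Ines reaches Lumen along 5 paths.
Via Juniper: 15% × 39% = 5.85%.
Via Arbor → Juniper: 14% × 72% × 39% = 3.9312%.
Via Arbor: 14% × 42% = 5.88%.
Via Juniper → Cinder: 15% × 75% × 15% = 1.6875%.
Via Arbor → Juniper → Cinder: 14% × 72% × 75% × 15% = 1.134%.
Total: 5.85% + 3.9312% + 5.88% + 1.6875% + 1.134% = 18.4827%.
Rounded: 18.48%.

18.48%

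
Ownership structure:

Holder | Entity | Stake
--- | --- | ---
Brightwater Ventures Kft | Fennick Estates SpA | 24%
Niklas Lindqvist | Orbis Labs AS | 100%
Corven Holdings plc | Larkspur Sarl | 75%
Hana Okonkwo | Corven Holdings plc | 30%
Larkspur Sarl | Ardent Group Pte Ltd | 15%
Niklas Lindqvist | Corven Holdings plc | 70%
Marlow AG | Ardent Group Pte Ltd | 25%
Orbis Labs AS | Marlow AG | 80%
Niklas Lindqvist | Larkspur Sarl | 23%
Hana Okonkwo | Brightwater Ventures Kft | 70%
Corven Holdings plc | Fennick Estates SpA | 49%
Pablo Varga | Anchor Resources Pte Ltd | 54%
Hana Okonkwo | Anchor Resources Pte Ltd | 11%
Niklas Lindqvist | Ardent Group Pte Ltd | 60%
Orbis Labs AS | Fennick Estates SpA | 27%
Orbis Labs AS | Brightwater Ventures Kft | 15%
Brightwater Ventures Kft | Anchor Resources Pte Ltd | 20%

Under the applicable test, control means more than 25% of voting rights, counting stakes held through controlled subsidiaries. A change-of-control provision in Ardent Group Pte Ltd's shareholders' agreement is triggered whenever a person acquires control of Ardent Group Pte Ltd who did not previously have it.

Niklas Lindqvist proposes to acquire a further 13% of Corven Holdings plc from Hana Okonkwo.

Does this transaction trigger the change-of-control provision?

No

The purchase adds only to Niklas's holdings (Hana's stake shrinks), so Niklas is the only person who could newly come to control Ardent.
Niklas holds 70% of Corven, so Niklas controls Corven.
Corven and Niklas together hold 75% + 23% = 98% of Larkspur, so Niklas controls Larkspur.
Niklas holds 100% of Orbis, so Niklas controls Orbis.
Orbis holds 80% of Marlow, so Niklas controls Marlow.
Larkspur and Marlow and Niklas together hold 15% + 25% + 60% = 100% of Ardent, so Niklas controls Ardent.
So Niklas already controls Ardent before the transaction.
After the purchase, Niklas's direct stake in Corven rises to 70% + 13% = 83%, and Hana's stake falls to 17%.
Niklas controlled Ardent already, so this is not a new person acquiring control; every other person's position is unchanged or reduced.
No new person acquires control, so the clause is not triggered.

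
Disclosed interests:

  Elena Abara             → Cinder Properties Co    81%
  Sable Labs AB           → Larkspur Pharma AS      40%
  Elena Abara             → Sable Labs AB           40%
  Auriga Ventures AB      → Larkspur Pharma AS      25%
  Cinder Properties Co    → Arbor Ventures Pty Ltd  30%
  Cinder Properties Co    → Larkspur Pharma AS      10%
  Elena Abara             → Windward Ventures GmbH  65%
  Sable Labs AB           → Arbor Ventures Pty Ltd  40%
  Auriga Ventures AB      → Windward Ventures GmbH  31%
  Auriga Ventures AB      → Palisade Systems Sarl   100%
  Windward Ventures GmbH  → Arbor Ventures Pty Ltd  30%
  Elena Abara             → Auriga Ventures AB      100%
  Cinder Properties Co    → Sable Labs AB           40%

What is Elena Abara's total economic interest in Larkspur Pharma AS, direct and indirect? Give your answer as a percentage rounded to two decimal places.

Elena reaches Larkspur along 4 paths.
Via Auriga: 100% × 25% = 25%.
Via Cinder: 81% × 10% = 8.1%.
Via Sable: 40% × 40% = 16%.
Via Cinder → Sable: 81% × 40% × 40% = 12.96%.
Total: 25% + 8.1% + 16% + 12.96% = 62.06%.

62.06%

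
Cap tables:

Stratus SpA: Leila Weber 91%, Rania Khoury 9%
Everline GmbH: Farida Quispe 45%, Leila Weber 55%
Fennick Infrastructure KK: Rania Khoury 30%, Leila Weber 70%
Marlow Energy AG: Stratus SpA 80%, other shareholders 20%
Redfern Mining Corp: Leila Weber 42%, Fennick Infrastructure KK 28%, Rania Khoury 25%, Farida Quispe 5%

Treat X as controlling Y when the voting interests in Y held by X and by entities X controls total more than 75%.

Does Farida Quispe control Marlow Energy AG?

Farida's largest direct stake is 45% in Everline, which does not meet the threshold, so Farida controls no company.
Neither Farida nor any entity Farida controls holds any voting interest in Marlow.
So Farida does not control Marlow.

No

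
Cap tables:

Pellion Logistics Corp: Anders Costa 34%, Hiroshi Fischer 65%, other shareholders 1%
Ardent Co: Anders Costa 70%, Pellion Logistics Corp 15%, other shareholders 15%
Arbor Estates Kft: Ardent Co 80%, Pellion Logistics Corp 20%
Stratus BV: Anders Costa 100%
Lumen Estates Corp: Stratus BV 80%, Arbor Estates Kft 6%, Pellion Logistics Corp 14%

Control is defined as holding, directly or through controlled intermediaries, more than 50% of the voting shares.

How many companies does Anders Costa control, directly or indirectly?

4

Anders holds 70% of Ardent, so Anders controls Ardent.
Ardent holds 80% of Arbor, so Anders controls Arbor.
Anders holds 100% of Stratus, so Anders controls Stratus.
Stratus and Arbor together hold 80% + 6% = 86% of Lumen, so Anders controls Lumen.
No other company's threshold is met.
Anders controls 4 companies.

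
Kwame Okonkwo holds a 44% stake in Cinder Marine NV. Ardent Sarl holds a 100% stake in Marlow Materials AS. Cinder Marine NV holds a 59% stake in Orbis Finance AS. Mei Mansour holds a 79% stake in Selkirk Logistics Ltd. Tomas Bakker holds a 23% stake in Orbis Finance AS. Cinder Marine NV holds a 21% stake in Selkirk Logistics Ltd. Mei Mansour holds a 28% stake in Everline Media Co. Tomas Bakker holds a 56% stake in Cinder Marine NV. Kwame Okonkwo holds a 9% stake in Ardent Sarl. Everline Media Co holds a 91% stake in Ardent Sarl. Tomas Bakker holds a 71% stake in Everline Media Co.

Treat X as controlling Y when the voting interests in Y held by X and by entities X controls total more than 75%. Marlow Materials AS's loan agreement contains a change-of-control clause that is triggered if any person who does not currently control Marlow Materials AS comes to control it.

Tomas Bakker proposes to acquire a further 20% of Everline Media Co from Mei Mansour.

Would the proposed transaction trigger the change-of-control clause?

Yes

The purchase adds only to Tomas's holdings (Mei's stake shrinks), so Tomas is the only person who could newly come to control Marlow.
Tomas's largest direct stake is 71% in Everline, which does not meet the threshold, so Tomas controls no company.
Neither Tomas nor any entity Tomas controls holds any voting interest in Marlow.
So before the transaction, Tomas does not control Marlow.
After the purchase, Tomas's direct stake in Everline rises to 71% + 20% = 91%, and Mei's stake falls to 8%.
Tomas holds 91% of Everline, so Tomas controls Everline.
Everline holds 91% of Ardent, so Tomas controls Ardent.
Ardent holds 100% of Marlow, so Tomas controls Marlow.
Tomas did not control Marlow before and does after, so the clause is triggered.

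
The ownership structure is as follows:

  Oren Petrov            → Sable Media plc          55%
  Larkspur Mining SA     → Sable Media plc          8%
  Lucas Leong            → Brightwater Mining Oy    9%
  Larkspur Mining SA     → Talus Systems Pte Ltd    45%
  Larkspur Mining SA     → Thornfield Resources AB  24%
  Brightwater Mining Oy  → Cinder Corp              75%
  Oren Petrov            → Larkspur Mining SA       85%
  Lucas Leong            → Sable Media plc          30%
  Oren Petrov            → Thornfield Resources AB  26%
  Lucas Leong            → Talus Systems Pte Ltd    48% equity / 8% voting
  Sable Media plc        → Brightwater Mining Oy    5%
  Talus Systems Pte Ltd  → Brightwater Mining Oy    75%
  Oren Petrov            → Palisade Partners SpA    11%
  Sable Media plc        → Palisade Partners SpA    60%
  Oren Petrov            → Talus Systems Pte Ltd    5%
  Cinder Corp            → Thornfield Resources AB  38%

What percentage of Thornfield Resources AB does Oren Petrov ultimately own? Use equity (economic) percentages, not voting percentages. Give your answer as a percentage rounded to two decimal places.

Oren reaches Thornfield along 6 paths.
Via Larkspur → Sable → Brightwater → Cinder: 85% × 8% × 5% × 75% × 38% = 0.0969%.
Via Sable → Brightwater → Cinder: 55% × 5% × 75% × 38% = 0.78375%.
Via Talus → Brightwater → Cinder: 5% × 75% × 75% × 38% = 1.06875%.
Via Larkspur → Talus → Brightwater → Cinder: 85% × 45% × 75% × 75% × 38% = 8.1759375%.
Via Larkspur: 85% × 24% = 20.4%.
Direct stake: 26% = 26%.
Total: 0.0969% + 0.78375% + 1.06875% + 8.1759375% + 20.4% + 26% = 56.5253375%.
Rounded: 56.53%.

56.53%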